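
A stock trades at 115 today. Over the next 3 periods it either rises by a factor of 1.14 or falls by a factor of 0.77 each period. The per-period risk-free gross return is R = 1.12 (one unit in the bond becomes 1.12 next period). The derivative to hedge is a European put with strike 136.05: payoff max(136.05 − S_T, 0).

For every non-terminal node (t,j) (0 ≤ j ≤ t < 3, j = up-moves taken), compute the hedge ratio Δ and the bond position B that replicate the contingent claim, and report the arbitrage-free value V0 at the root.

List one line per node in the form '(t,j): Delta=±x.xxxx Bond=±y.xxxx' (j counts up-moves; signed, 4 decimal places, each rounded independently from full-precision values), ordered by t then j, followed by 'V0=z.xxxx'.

Risk-neutral probability p* = (R−d)/(u−d) = (1.12−0.77)/(1.14−0.77) = 0.9459.
Terminal values V(3,·): V(3,0)=83.5487, V(3,1)=58.3208, V(3,2)=20.9704, V(3,3)=0.0000
(2,0): S=68.1835. Δ = (V_up−V_dn)/(S_up−S_dn) = (58.3208−83.5487)/(77.7292−52.5013) = -1.0000. V = [p*·58.3208 + (1−p*)·83.5487]/1.12 = 53.2897. B = V − Δ·S = 121.4732.
(2,1): S=100.9470. Δ = (V_up−V_dn)/(S_up−S_dn) = (20.9704−58.3208)/(115.0796−77.7292) = -1.0000. V = [p*·20.9704 + (1−p*)·58.3208]/1.12 = 20.5262. B = V − Δ·S = 121.4732.
(2,2): S=149.4540. Δ = (V_up−V_dn)/(S_up−S_dn) = (0.0000−20.9704)/(170.3776−115.0796) = -0.3792. V = [p*·0.0000 + (1−p*)·20.9704]/1.12 = 1.0121. B = V − Δ·S = 57.6889.
(1,0): S=88.5500. Δ = (V_up−V_dn)/(S_up−S_dn) = (20.5262−53.2897)/(100.9470−68.1835) = -1.0000. V = [p*·20.5262 + (1−p*)·53.2897]/1.12 = 19.9082. B = V − Δ·S = 108.4582.
(1,1): S=131.1000. Δ = (V_up−V_dn)/(S_up−S_dn) = (1.0121−20.5262)/(149.4540−100.9470) = -0.4023. V = [p*·1.0121 + (1−p*)·20.5262]/1.12 = 1.8454. B = V − Δ·S = 54.5863.
(0,0): S=115.0000. Δ = (V_up−V_dn)/(S_up−S_dn) = (1.8454−19.9082)/(131.1000−88.5500) = -0.4245. V = [p*·1.8454 + (1−p*)·19.9082]/1.12 = 2.5195. B = V − Δ·S = 51.3378.
Self-financing check: at every node Δ·S+B equals the discounted successor values.

(0,0): Delta=-0.4245 Bond=51.3378
(1,0): Delta=-1.0000 Bond=108.4582
(1,1): Delta=-0.4023 Bond=54.5863
(2,0): Delta=-1.0000 Bond=121.4732
(2,1): Delta=-1.0000 Bond=121.4732
(2,2): Delta=-0.3792 Bond=57.6889
V0=2.5195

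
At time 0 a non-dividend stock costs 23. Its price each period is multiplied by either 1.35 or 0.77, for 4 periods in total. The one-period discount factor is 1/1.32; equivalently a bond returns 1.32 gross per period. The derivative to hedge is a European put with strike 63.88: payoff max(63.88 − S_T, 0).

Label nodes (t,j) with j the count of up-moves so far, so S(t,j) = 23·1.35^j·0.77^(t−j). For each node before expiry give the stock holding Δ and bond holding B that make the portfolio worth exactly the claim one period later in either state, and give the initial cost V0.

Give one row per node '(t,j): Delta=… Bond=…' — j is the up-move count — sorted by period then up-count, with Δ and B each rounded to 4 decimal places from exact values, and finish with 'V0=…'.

Under the risk-neutral measure, an up-move has probability p* = (R−d)/(u−d) = 0.9483 and values discount at R = 1.32.
Terminal payoffs: V(4,0)=55.7948, V(4,1)=49.7047, V(4,2)=39.0271, V(4,3)=20.3068, V(4,4)=0.0000
(3,0): S=10.5003. Δ = (V_up−V_dn)/(S_up−S_dn) = (49.7047−55.7948)/(14.1753−8.0852) = -1.0000. V = [p*·49.7047 + (1−p*)·55.7948]/1.32 = 37.8937. B = V − Δ·S = 48.3939.
(3,1): S=18.4095. Δ = (V_up−V_dn)/(S_up−S_dn) = (39.0271−49.7047)/(24.8529−14.1753) = -1.0000. V = [p*·39.0271 + (1−p*)·49.7047]/1.32 = 29.9844. B = V − Δ·S = 48.3939.
(3,2): S=32.2765. Δ = (V_up−V_dn)/(S_up−S_dn) = (20.3068−39.0271)/(43.5732−24.8529) = -1.0000. V = [p*·20.3068 + (1−p*)·39.0271]/1.32 = 16.1175. B = V − Δ·S = 48.3939.
(3,3): S=56.5886. Δ = (V_up−V_dn)/(S_up−S_dn) = (0.0000−20.3068)/(76.3946−43.5732) = -0.6187. V = [p*·0.0000 + (1−p*)·20.3068]/1.32 = 0.7957. B = V − Δ·S = 35.8074.
(2,0): S=13.6367. Δ = (V_up−V_dn)/(S_up−S_dn) = (29.9844−37.8937)/(18.4095−10.5003) = -1.0000. V = [p*·29.9844 + (1−p*)·37.8937]/1.32 = 23.0254. B = V − Δ·S = 36.6621.
(2,1): S=23.9085. Δ = (V_up−V_dn)/(S_up−S_dn) = (16.1175−29.9844)/(32.2765−18.4095) = -1.0000. V = [p*·16.1175 + (1−p*)·29.9844]/1.32 = 12.7536. B = V − Δ·S = 36.6621.
(2,2): S=41.9175. Δ = (V_up−V_dn)/(S_up−S_dn) = (0.7957−16.1175)/(56.5886−32.2765) = -0.6302. V = [p*·0.7957 + (1−p*)·16.1175]/1.32 = 1.2032. B = V − Δ·S = 27.6200.
(1,0): S=17.7100. Δ = (V_up−V_dn)/(S_up−S_dn) = (12.7536−23.0254)/(23.9085−13.6367) = -1.0000. V = [p*·12.7536 + (1−p*)·23.0254]/1.32 = 10.0643. B = V − Δ·S = 27.7743.
(1,1): S=31.0500. Δ = (V_up−V_dn)/(S_up−S_dn) = (1.2032−12.7536)/(41.9175−23.9085) = -0.6414. V = [p*·1.2032 + (1−p*)·12.7536]/1.32 = 1.3641. B = V − Δ·S = 21.2786.
(0,0): S=23.0000. Δ = (V_up−V_dn)/(S_up−S_dn) = (1.3641−10.0643)/(31.0500−17.7100) = -0.6522. V = [p*·1.3641 + (1−p*)·10.0643]/1.32 = 1.3743. B = V − Δ·S = 16.3747.
The time-0 hedge costs 1.3743, which is the no-arbitrage price.

(0,0): Delta=-0.6522 Bond=16.3747
(1,0): Delta=-1.0000 Bond=27.7743
(1,1): Delta=-0.6414 Bond=21.2786
(2,0): Delta=-1.0000 Bond=36.6621
(2,1): Delta=-1.0000 Bond=36.6621
(2,2): Delta=-0.6302 Bond=27.6200
(3,0): Delta=-1.0000 Bond=48.3939
(3,1): Delta=-1.0000 Bond=48.3939
(3,2): Delta=-1.0000 Bond=48.3939
(3,3): Delta=-0.6187 Bond=35.8074
V0=1.3743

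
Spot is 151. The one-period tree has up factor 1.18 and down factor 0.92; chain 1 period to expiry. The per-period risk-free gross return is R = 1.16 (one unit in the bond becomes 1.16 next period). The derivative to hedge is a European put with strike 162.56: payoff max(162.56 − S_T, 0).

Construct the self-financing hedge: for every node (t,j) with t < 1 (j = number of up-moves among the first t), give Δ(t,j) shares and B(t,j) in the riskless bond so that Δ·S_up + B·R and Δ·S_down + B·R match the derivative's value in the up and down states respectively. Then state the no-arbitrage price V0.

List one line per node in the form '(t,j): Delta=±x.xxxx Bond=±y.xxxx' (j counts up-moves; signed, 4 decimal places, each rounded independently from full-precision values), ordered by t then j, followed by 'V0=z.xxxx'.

(0,0): Delta=-0.6021 Bond=92.4907
V0=1.5676

No-arbitrage ⇒ martingale measure with p* = (R−d)/(u−d) = 0.9231.
Terminal payoffs: V(1,0)=23.6400, V(1,1)=0.0000
  t=0,j=0: stock 151.0000 → up 178.1800 (V=0.0000), down 138.9200 (V=23.6400). Price 1.5676; hedge Δ=-0.6021, bond B=92.4907.
Self-financing check: at every node Δ·S+B equals the discounted successor values.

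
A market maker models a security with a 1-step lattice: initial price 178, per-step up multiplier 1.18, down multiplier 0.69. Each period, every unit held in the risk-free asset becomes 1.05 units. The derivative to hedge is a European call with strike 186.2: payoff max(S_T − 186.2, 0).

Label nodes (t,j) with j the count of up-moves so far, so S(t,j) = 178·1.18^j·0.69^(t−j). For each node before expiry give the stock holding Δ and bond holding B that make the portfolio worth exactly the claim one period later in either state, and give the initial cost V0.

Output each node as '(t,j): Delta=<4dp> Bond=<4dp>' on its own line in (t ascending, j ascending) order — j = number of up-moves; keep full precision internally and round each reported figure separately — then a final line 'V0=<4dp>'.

Risk-neutral probability p* = (R−d)/(u−d) = (1.05−0.69)/(1.18−0.69) = 0.7347.
At expiry t=1: V(1,0)=0.0000, V(1,1)=23.8400
(0,0): S=178.0000. Δ = (V_up−V_dn)/(S_up−S_dn) = (23.8400−0.0000)/(210.0400−122.8200) = 0.2733. V = [p*·23.8400 + (1−p*)·0.0000]/1.05 = 16.6810. B = V − Δ·S = -31.9720.
Each (Δ,B) replicates both successor values, so the strategy is self-financing and V0 is arbitrage-free.

(0,0): Delta=0.2733 Bond=-31.9720
V0=16.6810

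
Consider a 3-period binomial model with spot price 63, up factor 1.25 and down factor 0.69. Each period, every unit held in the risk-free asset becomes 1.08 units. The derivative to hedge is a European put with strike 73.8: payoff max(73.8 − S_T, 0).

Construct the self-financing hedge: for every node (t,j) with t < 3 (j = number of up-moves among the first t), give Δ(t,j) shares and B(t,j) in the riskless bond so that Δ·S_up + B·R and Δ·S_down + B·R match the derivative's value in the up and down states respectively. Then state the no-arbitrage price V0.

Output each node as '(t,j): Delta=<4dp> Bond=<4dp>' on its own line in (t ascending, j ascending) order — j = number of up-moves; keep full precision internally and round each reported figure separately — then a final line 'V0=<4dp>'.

(0,0): Delta=-0.4196 Bond=35.2222
(1,0): Delta=-1.0000 Bond=63.2716
(1,1): Delta=-0.2799 Bond=27.0416
(2,0): Delta=-1.0000 Bond=68.3333
(2,1): Delta=-1.0000 Bond=68.3333
(2,2): Delta=-0.1066 Bond=12.1489
V0=8.7898

Under the risk-neutral measure, an up-move has probability p* = (R−d)/(u−d) = 0.6964 and values discount at R = 1.08.
Terminal values V(3,·): V(3,0)=53.1039, V(3,1)=36.3071, V(3,2)=5.8781, V(3,3)=0.0000
Node (2,0) S=29.9943: V=(p*·36.3071+(1−p*)·53.1039)/1.08=38.3390; Δ=(36.3071−53.1039)/(37.4929−20.6961)=-1.0000; B=V−Δ·S=68.3333
Node (2,1) S=54.3375: V=(p*·5.8781+(1−p*)·36.3071)/1.08=13.9958; Δ=(5.8781−36.3071)/(67.9219−37.4929)=-1.0000; B=V−Δ·S=68.3333
Node (2,2) S=98.4375: V=(p*·0.0000+(1−p*)·5.8781)/1.08=1.6523; Δ=(0.0000−5.8781)/(123.0469−67.9219)=-0.1066; B=V−Δ·S=12.1489
Node (1,0) S=43.4700: V=(p*·13.9958+(1−p*)·38.3390)/1.08=19.8016; Δ=(13.9958−38.3390)/(54.3375−29.9943)=-1.0000; B=V−Δ·S=63.2716
Node (1,1) S=78.7500: V=(p*·1.6523+(1−p*)·13.9958)/1.08=4.9995; Δ=(1.6523−13.9958)/(98.4375−54.3375)=-0.2799; B=V−Δ·S=27.0416
Node (0,0) S=63.0000: V=(p*·4.9995+(1−p*)·19.8016)/1.08=8.7898; Δ=(4.9995−19.8016)/(78.7500−43.4700)=-0.4196; B=V−Δ·S=35.2222
Self-financing check: at every node Δ·S+B equals the discounted successor values.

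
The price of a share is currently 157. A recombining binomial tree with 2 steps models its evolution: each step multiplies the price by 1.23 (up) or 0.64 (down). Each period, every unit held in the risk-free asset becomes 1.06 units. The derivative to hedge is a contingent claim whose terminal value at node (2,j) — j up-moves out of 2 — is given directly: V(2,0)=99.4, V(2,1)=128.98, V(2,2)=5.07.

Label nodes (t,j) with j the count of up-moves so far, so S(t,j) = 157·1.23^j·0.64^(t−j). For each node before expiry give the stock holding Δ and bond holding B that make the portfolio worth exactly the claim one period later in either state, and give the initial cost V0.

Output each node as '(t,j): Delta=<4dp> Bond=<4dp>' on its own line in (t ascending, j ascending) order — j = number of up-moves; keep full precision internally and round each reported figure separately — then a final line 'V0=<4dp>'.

The replicating-portfolio and risk-neutral prices coincide; use p* = (1.06−0.64)/(1.23−0.64) = 0.7119 for the latter.
At expiry t=2: V(2,0)=99.4000, V(2,1)=128.9800, V(2,2)=5.0700
  t=1,j=0: stock 100.4800 → up 123.5904 (V=128.9800), down 64.3072 (V=99.4000). Price 113.6386; hedge Δ=0.4990, bond B=63.5030.
  t=1,j=1: stock 193.1100 → up 237.5253 (V=5.0700), down 123.5904 (V=128.9800). Price 38.4650; hedge Δ=-1.0876, bond B=248.4819.
  t=0,j=0: stock 157.0000 → up 193.1100 (V=38.4650), down 100.4800 (V=113.6386). Price 56.7219; hedge Δ=-0.8115, bond B=184.1348.
Root portfolio cost Δ·157+B reproduces V0=56.7219.

(0,0): Delta=-0.8115 Bond=184.1348
(1,0): Delta=0.4990 Bond=63.5030
(1,1): Delta=-1.0876 Bond=248.4819
V0=56.7219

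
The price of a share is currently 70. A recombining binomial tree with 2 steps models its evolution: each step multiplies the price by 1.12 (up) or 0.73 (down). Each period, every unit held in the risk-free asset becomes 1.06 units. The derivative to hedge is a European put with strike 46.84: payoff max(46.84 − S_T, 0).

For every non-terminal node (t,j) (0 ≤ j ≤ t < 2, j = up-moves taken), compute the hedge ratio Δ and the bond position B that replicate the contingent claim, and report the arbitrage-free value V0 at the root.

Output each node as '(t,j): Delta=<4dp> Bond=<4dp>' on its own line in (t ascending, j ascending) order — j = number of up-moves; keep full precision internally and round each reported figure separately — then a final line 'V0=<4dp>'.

(0,0): Delta=-0.0507 Bond=3.7501
(1,0): Delta=-0.4785 Bond=25.8380
(1,1): Delta=0.0000 Bond=0.0000
V0=0.2009

Under the risk-neutral measure, an up-move has probability p* = (R−d)/(u−d) = 0.8462 and values discount at R = 1.06.
At expiry t=2: V(2,0)=9.5370, V(2,1)=0.0000, V(2,2)=0.0000
  t=1,j=0: stock 51.1000 → up 57.2320 (V=0.0000), down 37.3030 (V=9.5370). Price 1.3842; hedge Δ=-0.4785, bond B=25.8380.
  t=1,j=1: stock 78.4000 → up 87.8080 (V=0.0000), down 57.2320 (V=0.0000). Price 0.0000; hedge Δ=0.0000, bond B=0.0000.
  t=0,j=0: stock 70.0000 → up 78.4000 (V=0.0000), down 51.1000 (V=1.3842). Price 0.2009; hedge Δ=-0.0507, bond B=3.7501.
Check: Δ(0,0)·S0 + B(0,0) = 0.2009 = V0.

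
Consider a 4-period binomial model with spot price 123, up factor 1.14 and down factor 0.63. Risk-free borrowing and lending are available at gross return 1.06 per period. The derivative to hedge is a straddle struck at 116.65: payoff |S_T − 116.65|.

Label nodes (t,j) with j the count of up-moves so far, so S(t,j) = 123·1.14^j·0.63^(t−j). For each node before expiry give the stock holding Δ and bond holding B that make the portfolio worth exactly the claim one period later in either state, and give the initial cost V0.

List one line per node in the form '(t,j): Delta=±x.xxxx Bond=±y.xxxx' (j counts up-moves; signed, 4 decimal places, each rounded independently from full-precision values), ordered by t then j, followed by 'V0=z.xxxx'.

Under the risk-neutral measure, an up-move has probability p* = (R−d)/(u−d) = 0.8431 and values discount at R = 1.06.
Payoff layer (t=4): V(4,0)=97.2739, V(4,1)=81.5884, V(4,2)=53.2052, V(4,3)=1.8452, V(4,4)=91.0921
(3,0): S=30.7558. Δ = (V_up−V_dn)/(S_up−S_dn) = (81.5884−97.2739)/(35.0616−19.3761) = -1.0000. V = [p*·81.5884 + (1−p*)·97.2739]/1.06 = 79.2914. B = V − Δ·S = 110.0472.
(3,1): S=55.6533. Δ = (V_up−V_dn)/(S_up−S_dn) = (53.2052−81.5884)/(63.4448−35.0616) = -1.0000. V = [p*·53.2052 + (1−p*)·81.5884]/1.06 = 54.3939. B = V − Δ·S = 110.0472.
(3,2): S=100.7060. Δ = (V_up−V_dn)/(S_up−S_dn) = (1.8452−53.2052)/(114.8048−63.4448) = -1.0000. V = [p*·1.8452 + (1−p*)·53.2052]/1.06 = 9.3412. B = V − Δ·S = 110.0472.
(3,3): S=182.2299. Δ = (V_up−V_dn)/(S_up−S_dn) = (91.0921−1.8452)/(207.7421−114.8048) = 0.9603. V = [p*·91.0921 + (1−p*)·1.8452]/1.06 = 72.7288. B = V − Δ·S = -102.2652.
(2,0): S=48.8187. Δ = (V_up−V_dn)/(S_up−S_dn) = (54.3939−79.2914)/(55.6533−30.7558) = -1.0000. V = [p*·54.3939 + (1−p*)·79.2914]/1.06 = 54.9994. B = V − Δ·S = 103.8181.
(2,1): S=88.3386. Δ = (V_up−V_dn)/(S_up−S_dn) = (9.3412−54.3939)/(100.7060−55.6533) = -1.0000. V = [p*·9.3412 + (1−p*)·54.3939]/1.06 = 15.4795. B = V − Δ·S = 103.8181.
(2,2): S=159.8508. Δ = (V_up−V_dn)/(S_up−S_dn) = (72.7288−9.3412)/(182.2299−100.7060) = 0.7775. V = [p*·72.7288 + (1−p*)·9.3412]/1.06 = 59.2318. B = V − Δ·S = -65.0578.
(1,0): S=77.4900. Δ = (V_up−V_dn)/(S_up−S_dn) = (15.4795−54.9994)/(88.3386−48.8187) = -1.0000. V = [p*·15.4795 + (1−p*)·54.9994]/1.06 = 20.4516. B = V − Δ·S = 97.9416.
(1,1): S=140.2200. Δ = (V_up−V_dn)/(S_up−S_dn) = (59.2318−15.4795)/(159.8508−88.3386) = 0.6118. V = [p*·59.2318 + (1−p*)·15.4795]/1.06 = 49.4044. B = V − Δ·S = -36.3844.
(0,0): S=123.0000. Δ = (V_up−V_dn)/(S_up−S_dn) = (49.4044−20.4516)/(140.2200−77.4900) = 0.4615. V = [p*·49.4044 + (1−p*)·20.4516]/1.06 = 42.3234. B = V − Δ·S = -14.4468.
The time-0 hedge costs 42.3234, which is the no-arbitrage price.

(0,0): Delta=0.4615 Bond=-14.4468
(1,0): Delta=-1.0000 Bond=97.9416
(1,1): Delta=0.6118 Bond=-36.3844
(2,0): Delta=-1.0000 Bond=103.8181
(2,1): Delta=-1.0000 Bond=103.8181
(2,2): Delta=0.7775 Bond=-65.0578
(3,0): Delta=-1.0000 Bond=110.0472
(3,1): Delta=-1.0000 Bond=110.0472
(3,2): Delta=-1.0000 Bond=110.0472
(3,3): Delta=0.9603 Bond=-102.2652
V0=42.3234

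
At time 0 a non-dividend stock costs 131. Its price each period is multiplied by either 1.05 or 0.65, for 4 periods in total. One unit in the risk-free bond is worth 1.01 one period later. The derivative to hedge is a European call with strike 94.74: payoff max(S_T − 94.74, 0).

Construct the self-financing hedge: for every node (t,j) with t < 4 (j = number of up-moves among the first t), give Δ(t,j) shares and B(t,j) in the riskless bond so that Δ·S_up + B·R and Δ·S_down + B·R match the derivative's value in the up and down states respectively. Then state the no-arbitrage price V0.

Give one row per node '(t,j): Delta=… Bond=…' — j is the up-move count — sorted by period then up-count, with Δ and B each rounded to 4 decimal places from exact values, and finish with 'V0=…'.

Since d<R<u, set p* = (R−d)/(u−d) = 0.9000; price each node as the discounted p*-expectation of its children.
At expiry t=4: V(4,0)=0.0000, V(4,1)=0.0000, V(4,2)=0.0000, V(4,3)=3.8318, V(4,4)=64.4913
(3,0): S=35.9759. Δ = (V_up−V_dn)/(S_up−S_dn) = (0.0000−0.0000)/(37.7747−23.3843) = 0.0000. V = [p*·0.0000 + (1−p*)·0.0000]/1.01 = 0.0000. B = V − Δ·S = 0.0000.
(3,1): S=58.1149. Δ = (V_up−V_dn)/(S_up−S_dn) = (0.0000−0.0000)/(61.0206−37.7747) = 0.0000. V = [p*·0.0000 + (1−p*)·0.0000]/1.01 = 0.0000. B = V − Δ·S = 0.0000.
(3,2): S=93.8779. Δ = (V_up−V_dn)/(S_up−S_dn) = (3.8318−0.0000)/(98.5718−61.0206) = 0.1020. V = [p*·3.8318 + (1−p*)·0.0000]/1.01 = 3.4144. B = V − Δ·S = -6.1650.
(3,3): S=151.6489. Δ = (V_up−V_dn)/(S_up−S_dn) = (64.4913−3.8318)/(159.2313−98.5718) = 1.0000. V = [p*·64.4913 + (1−p*)·3.8318]/1.01 = 57.8469. B = V − Δ·S = -93.8020.
(2,0): S=55.3475. Δ = (V_up−V_dn)/(S_up−S_dn) = (0.0000−0.0000)/(58.1149−35.9759) = 0.0000. V = [p*·0.0000 + (1−p*)·0.0000]/1.01 = 0.0000. B = V − Δ·S = 0.0000.
(2,1): S=89.4075. Δ = (V_up−V_dn)/(S_up−S_dn) = (3.4144−0.0000)/(93.8779−58.1149) = 0.0955. V = [p*·3.4144 + (1−p*)·0.0000]/1.01 = 3.0426. B = V − Δ·S = -5.4935.
(2,2): S=144.4275. Δ = (V_up−V_dn)/(S_up−S_dn) = (57.8469−3.4144)/(151.6489−93.8779) = 0.9422. V = [p*·57.8469 + (1−p*)·3.4144]/1.01 = 51.8848. B = V − Δ·S = -84.1963.
(1,0): S=85.1500. Δ = (V_up−V_dn)/(S_up−S_dn) = (3.0426−0.0000)/(89.4075−55.3475) = 0.0893. V = [p*·3.0426 + (1−p*)·0.0000]/1.01 = 2.7112. B = V − Δ·S = -4.8952.
(1,1): S=137.5500. Δ = (V_up−V_dn)/(S_up−S_dn) = (51.8848−3.0426)/(144.4275−89.4075) = 0.8877. V = [p*·51.8848 + (1−p*)·3.0426]/1.01 = 46.5352. B = V − Δ·S = -75.5703.
(0,0): S=131.0000. Δ = (V_up−V_dn)/(S_up−S_dn) = (46.5352−2.7112)/(137.5500−85.1500) = 0.8363. V = [p*·46.5352 + (1−p*)·2.7112]/1.01 = 41.7355. B = V − Δ·S = -67.8246.
The time-0 hedge costs 41.7355, which is the no-arbitrage price.

(0,0): Delta=0.8363 Bond=-67.8246
(1,0): Delta=0.0893 Bond=-4.8952
(1,1): Delta=0.8877 Bond=-75.5703
(2,0): Delta=0.0000 Bond=0.0000
(2,1): Delta=0.0955 Bond=-5.4935
(2,2): Delta=0.9422 Bond=-84.1963
(3,0): Delta=0.0000 Bond=0.0000
(3,1): Delta=0.0000 Bond=0.0000
(3,2): Delta=0.1020 Bond=-6.1650
(3,3): Delta=1.0000 Bond=-93.8020
V0=41.7355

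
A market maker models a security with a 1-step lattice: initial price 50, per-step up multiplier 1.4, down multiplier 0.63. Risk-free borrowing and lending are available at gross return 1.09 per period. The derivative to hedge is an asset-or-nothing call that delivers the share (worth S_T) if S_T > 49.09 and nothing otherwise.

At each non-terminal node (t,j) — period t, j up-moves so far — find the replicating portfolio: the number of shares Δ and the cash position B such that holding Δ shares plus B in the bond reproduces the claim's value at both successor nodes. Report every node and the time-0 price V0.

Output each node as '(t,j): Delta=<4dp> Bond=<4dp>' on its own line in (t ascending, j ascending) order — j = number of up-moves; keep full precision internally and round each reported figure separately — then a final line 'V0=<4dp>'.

(0,0): Delta=1.8182 Bond=-52.5438
V0=38.3653

The replicating-portfolio and risk-neutral prices coincide; use p* = (1.09−0.63)/(1.4−0.63) = 0.5974 for the latter.
At expiry t=1: V(1,0)=0.0000, V(1,1)=70.0000
(0,0): S=50.0000. Δ = (V_up−V_dn)/(S_up−S_dn) = (70.0000−0.0000)/(70.0000−31.5000) = 1.8182. V = [p*·70.0000 + (1−p*)·0.0000]/1.09 = 38.3653. B = V − Δ·S = -52.5438.
Root portfolio cost Δ·50+B reproduces V0=38.3653.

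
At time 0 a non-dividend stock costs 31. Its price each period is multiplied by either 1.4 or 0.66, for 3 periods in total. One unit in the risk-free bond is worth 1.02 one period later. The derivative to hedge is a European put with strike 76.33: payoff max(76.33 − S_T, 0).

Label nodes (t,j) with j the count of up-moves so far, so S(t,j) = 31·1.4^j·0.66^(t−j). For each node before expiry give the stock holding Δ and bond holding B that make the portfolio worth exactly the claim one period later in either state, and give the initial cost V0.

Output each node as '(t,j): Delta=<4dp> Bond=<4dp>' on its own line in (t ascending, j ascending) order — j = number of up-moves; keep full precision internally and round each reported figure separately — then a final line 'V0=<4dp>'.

(0,0): Delta=-0.9134 Bond=70.1902
(1,0): Delta=-1.0000 Bond=73.3660
(1,1): Delta=-0.8703 Bond=69.7235
(2,0): Delta=-1.0000 Bond=74.8333
(2,1): Delta=-1.0000 Bond=74.8333
(2,2): Delta=-0.8057 Bond=67.1963
V0=41.8751

Since d<R<u, set p* = (R−d)/(u−d) = 0.4865; price each node as the discounted p*-expectation of its children.
Terminal payoffs: V(3,0)=67.4176, V(3,1)=57.4250, V(3,2)=36.2284, V(3,3)=0.0000
  t=2,j=0: stock 13.5036 → up 18.9050 (V=57.4250), down 8.9124 (V=67.4176). Price 61.3297; hedge Δ=-1.0000, bond B=74.8333.
  t=2,j=1: stock 28.6440 → up 40.1016 (V=36.2284), down 18.9050 (V=57.4250). Price 46.1893; hedge Δ=-1.0000, bond B=74.8333.
  t=2,j=2: stock 60.7600 → up 85.0640 (V=0.0000), down 40.1016 (V=36.2284). Price 18.2390; hedge Δ=-0.8057, bond B=67.1963.
  t=1,j=0: stock 20.4600 → up 28.6440 (V=46.1893), down 13.5036 (V=61.3297). Price 52.9060; hedge Δ=-1.0000, bond B=73.3660.
  t=1,j=1: stock 43.4000 → up 60.7600 (V=18.2390), down 28.6440 (V=46.1893). Price 31.9528; hedge Δ=-0.8703, bond B=69.7235.
  t=0,j=0: stock 31.0000 → up 43.4000 (V=31.9528), down 20.4600 (V=52.9060). Price 41.8751; hedge Δ=-0.9134, bond B=70.1902.
The time-0 hedge costs 41.8751, which is the no-arbitrage price.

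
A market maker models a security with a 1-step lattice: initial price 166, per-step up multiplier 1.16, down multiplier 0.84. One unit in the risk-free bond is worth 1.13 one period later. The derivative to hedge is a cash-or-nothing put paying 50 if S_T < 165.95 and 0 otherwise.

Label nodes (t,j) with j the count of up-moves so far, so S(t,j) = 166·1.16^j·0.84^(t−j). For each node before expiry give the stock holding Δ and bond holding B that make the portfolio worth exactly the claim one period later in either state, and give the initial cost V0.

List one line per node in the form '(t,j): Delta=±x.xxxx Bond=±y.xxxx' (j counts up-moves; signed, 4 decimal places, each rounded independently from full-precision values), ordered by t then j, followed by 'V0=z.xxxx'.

(0,0): Delta=-0.9413 Bond=160.3982
V0=4.1482

Since d<R<u, set p* = (R−d)/(u−d) = 0.9062; price each node as the discounted p*-expectation of its children.
Payoff layer (t=1): V(1,0)=50.0000, V(1,1)=0.0000
Node (0,0) S=166.0000: V=(p*·0.0000+(1−p*)·50.0000)/1.13=4.1482; Δ=(0.0000−50.0000)/(192.5600−139.4400)=-0.9413; B=V−Δ·S=160.3982
Each (Δ,B) replicates both successor values, so the strategy is self-financing and V0 is arbitrage-free.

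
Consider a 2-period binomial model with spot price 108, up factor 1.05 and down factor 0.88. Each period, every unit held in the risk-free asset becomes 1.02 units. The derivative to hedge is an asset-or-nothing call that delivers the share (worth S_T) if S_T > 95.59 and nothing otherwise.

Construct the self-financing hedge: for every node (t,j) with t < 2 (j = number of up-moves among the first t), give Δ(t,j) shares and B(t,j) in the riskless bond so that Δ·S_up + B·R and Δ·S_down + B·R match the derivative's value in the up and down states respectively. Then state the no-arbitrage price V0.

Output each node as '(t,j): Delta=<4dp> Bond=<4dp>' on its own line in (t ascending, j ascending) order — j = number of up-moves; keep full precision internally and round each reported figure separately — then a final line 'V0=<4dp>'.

(0,0): Delta=1.7881 Bond=-87.6196
(1,0): Delta=6.1765 Bond=-506.4415
(1,1): Delta=1.0000 Bond=0.0000
V0=105.4966

Under the risk-neutral measure, an up-move has probability p* = (R−d)/(u−d) = 0.8235 and values discount at R = 1.02.
At expiry t=2: V(2,0)=0.0000, V(2,1)=99.7920, V(2,2)=119.0700
Node (1,0) S=95.0400: V=(p*·99.7920+(1−p*)·0.0000)/1.02=80.5702; Δ=(99.7920−0.0000)/(99.7920−83.6352)=6.1765; B=V−Δ·S=-506.4415
Node (1,1) S=113.4000: V=(p*·119.0700+(1−p*)·99.7920)/1.02=113.4000; Δ=(119.0700−99.7920)/(119.0700−99.7920)=1.0000; B=V−Δ·S=0.0000
Node (0,0) S=108.0000: V=(p*·113.4000+(1−p*)·80.5702)/1.02=105.4966; Δ=(113.4000−80.5702)/(113.4000−95.0400)=1.7881; B=V−Δ·S=-87.6196
Self-financing check: at every node Δ·S+B equals the discounted successor values.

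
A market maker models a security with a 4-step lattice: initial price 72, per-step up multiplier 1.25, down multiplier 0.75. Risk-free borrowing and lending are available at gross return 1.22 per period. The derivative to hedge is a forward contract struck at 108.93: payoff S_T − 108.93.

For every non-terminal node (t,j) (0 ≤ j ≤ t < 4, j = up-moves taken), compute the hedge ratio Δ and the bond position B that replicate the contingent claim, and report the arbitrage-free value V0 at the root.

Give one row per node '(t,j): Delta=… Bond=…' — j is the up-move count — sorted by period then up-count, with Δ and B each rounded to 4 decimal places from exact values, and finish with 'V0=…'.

Risk-neutral probability p* = (R−d)/(u−d) = (1.22−0.75)/(1.25−0.75) = 0.9400.
Terminal payoffs: V(4,0)=-86.1488, V(4,1)=-70.9613, V(4,2)=-45.6488, V(4,3)=-3.4613, V(4,4)=66.8512
Node (3,0) S=30.3750: V=(p*·-70.9613+(1−p*)·-86.1488)/1.22=-58.9119; Δ=(-70.9613−-86.1488)/(37.9688−22.7812)=1.0000; B=V−Δ·S=-89.2869
Node (3,1) S=50.6250: V=(p*·-45.6488+(1−p*)·-70.9613)/1.22=-38.6619; Δ=(-45.6488−-70.9613)/(63.2812−37.9688)=1.0000; B=V−Δ·S=-89.2869
Node (3,2) S=84.3750: V=(p*·-3.4613+(1−p*)·-45.6488)/1.22=-4.9119; Δ=(-3.4613−-45.6488)/(105.4688−63.2812)=1.0000; B=V−Δ·S=-89.2869
Node (3,3) S=140.6250: V=(p*·66.8512+(1−p*)·-3.4613)/1.22=51.3381; Δ=(66.8512−-3.4613)/(175.7812−105.4688)=1.0000; B=V−Δ·S=-89.2869
Node (2,0) S=40.5000: V=(p*·-38.6619+(1−p*)·-58.9119)/1.22=-32.6860; Δ=(-38.6619−-58.9119)/(50.6250−30.3750)=1.0000; B=V−Δ·S=-73.1860
Node (2,1) S=67.5000: V=(p*·-4.9119+(1−p*)·-38.6619)/1.22=-5.6860; Δ=(-4.9119−-38.6619)/(84.3750−50.6250)=1.0000; B=V−Δ·S=-73.1860
Node (2,2) S=112.5000: V=(p*·51.3381+(1−p*)·-4.9119)/1.22=39.3140; Δ=(51.3381−-4.9119)/(140.6250−84.3750)=1.0000; B=V−Δ·S=-73.1860
Node (1,0) S=54.0000: V=(p*·-5.6860+(1−p*)·-32.6860)/1.22=-5.9885; Δ=(-5.6860−-32.6860)/(67.5000−40.5000)=1.0000; B=V−Δ·S=-59.9885
Node (1,1) S=90.0000: V=(p*·39.3140+(1−p*)·-5.6860)/1.22=30.0115; Δ=(39.3140−-5.6860)/(112.5000−67.5000)=1.0000; B=V−Δ·S=-59.9885
Node (0,0) S=72.0000: V=(p*·30.0115+(1−p*)·-5.9885)/1.22=22.8291; Δ=(30.0115−-5.9885)/(90.0000−54.0000)=1.0000; B=V−Δ·S=-49.1709
Each (Δ,B) replicates both successor values, so the strategy is self-financing and V0 is arbitrage-free.

(0,0): Delta=1.0000 Bond=-49.1709
(1,0): Delta=1.0000 Bond=-59.9885
(1,1): Delta=1.0000 Bond=-59.9885
(2,0): Delta=1.0000 Bond=-73.1860
(2,1): Delta=1.0000 Bond=-73.1860
(2,2): Delta=1.0000 Bond=-73.1860
(3,0): Delta=1.0000 Bond=-89.2869
(3,1): Delta=1.0000 Bond=-89.2869
(3,2): Delta=1.0000 Bond=-89.2869
(3,3): Delta=1.0000 Bond=-89.2869
V0=22.8291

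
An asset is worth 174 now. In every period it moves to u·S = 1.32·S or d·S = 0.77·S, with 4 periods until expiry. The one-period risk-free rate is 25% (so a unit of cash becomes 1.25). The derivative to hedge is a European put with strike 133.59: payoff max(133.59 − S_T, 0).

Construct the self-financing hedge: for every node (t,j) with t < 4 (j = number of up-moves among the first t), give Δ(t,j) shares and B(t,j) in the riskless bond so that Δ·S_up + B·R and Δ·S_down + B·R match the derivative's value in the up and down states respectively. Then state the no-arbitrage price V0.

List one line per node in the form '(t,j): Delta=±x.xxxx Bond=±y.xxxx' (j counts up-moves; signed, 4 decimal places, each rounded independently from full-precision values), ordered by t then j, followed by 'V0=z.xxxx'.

The replicating-portfolio and risk-neutral prices coincide; use p* = (1.25−0.77)/(1.32−0.77) = 0.8727 for the latter.
Terminal payoffs: V(4,0)=72.4237, V(4,1)=28.7335, V(4,2)=0.0000, V(4,3)=0.0000, V(4,4)=0.0000
(3,0): S=79.4367. Δ = (V_up−V_dn)/(S_up−S_dn) = (28.7335−72.4237)/(104.8565−61.1663) = -1.0000. V = [p*·28.7335 + (1−p*)·72.4237]/1.25 = 27.4353. B = V − Δ·S = 106.8720.
(3,1): S=136.1773. Δ = (V_up−V_dn)/(S_up−S_dn) = (0.0000−28.7335)/(179.7540−104.8565) = -0.3836. V = [p*·0.0000 + (1−p*)·28.7335]/1.25 = 2.9256. B = V − Δ·S = 55.1683.
(3,2): S=233.4468. Δ = (V_up−V_dn)/(S_up−S_dn) = (0.0000−0.0000)/(308.1497−179.7540) = 0.0000. V = [p*·0.0000 + (1−p*)·0.0000]/1.25 = 0.0000. B = V − Δ·S = 0.0000.
(3,3): S=400.1944. Δ = (V_up−V_dn)/(S_up−S_dn) = (0.0000−0.0000)/(528.2567−308.1497) = 0.0000. V = [p*·0.0000 + (1−p*)·0.0000]/1.25 = 0.0000. B = V − Δ·S = 0.0000.
(2,0): S=103.1646. Δ = (V_up−V_dn)/(S_up−S_dn) = (2.9256−27.4353)/(136.1773−79.4367) = -0.4320. V = [p*·2.9256 + (1−p*)·27.4353]/1.25 = 4.8360. B = V − Δ·S = 49.3990.
(2,1): S=176.8536. Δ = (V_up−V_dn)/(S_up−S_dn) = (0.0000−2.9256)/(233.4468−136.1773) = -0.0301. V = [p*·0.0000 + (1−p*)·2.9256]/1.25 = 0.2979. B = V − Δ·S = 5.6171.
(2,2): S=303.1776. Δ = (V_up−V_dn)/(S_up−S_dn) = (0.0000−0.0000)/(400.1944−233.4468) = 0.0000. V = [p*·0.0000 + (1−p*)·0.0000]/1.25 = 0.0000. B = V − Δ·S = 0.0000.
(1,0): S=133.9800. Δ = (V_up−V_dn)/(S_up−S_dn) = (0.2979−4.8360)/(176.8536−103.1646) = -0.0616. V = [p*·0.2979 + (1−p*)·4.8360]/1.25 = 0.7004. B = V − Δ·S = 8.9515.
(1,1): S=229.6800. Δ = (V_up−V_dn)/(S_up−S_dn) = (0.0000−0.2979)/(303.1776−176.8536) = -0.0024. V = [p*·0.0000 + (1−p*)·0.2979]/1.25 = 0.0303. B = V − Δ·S = 0.5719.
(0,0): S=174.0000. Δ = (V_up−V_dn)/(S_up−S_dn) = (0.0303−0.7004)/(229.6800−133.9800) = -0.0070. V = [p*·0.0303 + (1−p*)·0.7004]/1.25 = 0.0925. B = V − Δ·S = 1.3107.
Each (Δ,B) replicates both successor values, so the strategy is self-financing and V0 is arbitrage-free.

(0,0): Delta=-0.0070 Bond=1.3107
(1,0): Delta=-0.0616 Bond=8.9515
(1,1): Delta=-0.0024 Bond=0.5719
(2,0): Delta=-0.4320 Bond=49.3990
(2,1): Delta=-0.0301 Bond=5.6171
(2,2): Delta=0.0000 Bond=0.0000
(3,0): Delta=-1.0000 Bond=106.8720
(3,1): Delta=-0.3836 Bond=55.1683
(3,2): Delta=0.0000 Bond=0.0000
(3,3): Delta=0.0000 Bond=0.0000
V0=0.0925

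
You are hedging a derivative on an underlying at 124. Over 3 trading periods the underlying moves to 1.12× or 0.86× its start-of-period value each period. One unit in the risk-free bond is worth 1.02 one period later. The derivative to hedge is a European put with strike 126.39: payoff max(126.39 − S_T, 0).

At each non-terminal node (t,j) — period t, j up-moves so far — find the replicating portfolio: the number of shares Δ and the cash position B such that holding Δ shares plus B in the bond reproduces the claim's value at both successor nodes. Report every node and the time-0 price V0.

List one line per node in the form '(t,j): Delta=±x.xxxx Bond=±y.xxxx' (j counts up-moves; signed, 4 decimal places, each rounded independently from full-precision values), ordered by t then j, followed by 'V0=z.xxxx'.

Risk-neutral probability p* = (R−d)/(u−d) = (1.02−0.86)/(1.12−0.86) = 0.6154.
Payoff layer (t=3): V(3,0)=47.5191, V(3,1)=23.6744, V(3,2)=0.0000, V(3,3)=0.0000
  t=2,j=0: stock 91.7104 → up 102.7156 (V=23.6744), down 78.8709 (V=47.5191). Price 32.2014; hedge Δ=-1.0000, bond B=123.9118.
  t=2,j=1: stock 119.4368 → up 133.7692 (V=0.0000), down 102.7156 (V=23.6744). Price 8.9270; hedge Δ=-0.7624, bond B=99.9822.
  t=2,j=2: stock 155.5456 → up 174.2111 (V=0.0000), down 133.7692 (V=0.0000). Price 0.0000; hedge Δ=0.0000, bond B=0.0000.
  t=1,j=0: stock 106.6400 → up 119.4368 (V=8.9270), down 91.7104 (V=32.2014). Price 17.5281; hedge Δ=-0.8394, bond B=107.0450.
  t=1,j=1: stock 138.8800 → up 155.5456 (V=0.0000), down 119.4368 (V=8.9270). Price 3.3661; hedge Δ=-0.2472, bond B=37.7007.
  t=0,j=0: stock 124.0000 → up 138.8800 (V=3.3661), down 106.6400 (V=17.5281). Price 8.6402; hedge Δ=-0.4393, bond B=63.1094.
Check: Δ(0,0)·S0 + B(0,0) = 8.6402 = V0.

(0,0): Delta=-0.4393 Bond=63.1094
(1,0): Delta=-0.8394 Bond=107.0450
(1,1): Delta=-0.2472 Bond=37.7007
(2,0): Delta=-1.0000 Bond=123.9118
(2,1): Delta=-0.7624 Bond=99.9822
(2,2): Delta=0.0000 Bond=0.0000
V0=8.6402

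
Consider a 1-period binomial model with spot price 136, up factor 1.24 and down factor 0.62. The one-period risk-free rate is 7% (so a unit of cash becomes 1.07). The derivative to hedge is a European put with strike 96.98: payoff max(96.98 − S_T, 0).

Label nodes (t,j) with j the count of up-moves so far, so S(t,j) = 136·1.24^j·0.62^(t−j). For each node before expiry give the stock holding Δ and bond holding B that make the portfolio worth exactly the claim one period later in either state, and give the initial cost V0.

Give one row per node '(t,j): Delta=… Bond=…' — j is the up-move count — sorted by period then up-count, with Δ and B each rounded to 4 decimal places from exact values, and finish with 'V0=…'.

Risk-neutral probability p* = (R−d)/(u−d) = (1.07−0.62)/(1.24−0.62) = 0.7258.
Terminal payoffs: V(1,0)=12.6600, V(1,1)=0.0000
Node (0,0) S=136.0000: V=(p*·0.0000+(1−p*)·12.6600)/1.07=3.2442; Δ=(0.0000−12.6600)/(168.6400−84.3200)=-0.1501; B=V−Δ·S=23.6636
Root portfolio cost Δ·136+B reproduces V0=3.2442.

(0,0): Delta=-0.1501 Bond=23.6636
V0=3.2442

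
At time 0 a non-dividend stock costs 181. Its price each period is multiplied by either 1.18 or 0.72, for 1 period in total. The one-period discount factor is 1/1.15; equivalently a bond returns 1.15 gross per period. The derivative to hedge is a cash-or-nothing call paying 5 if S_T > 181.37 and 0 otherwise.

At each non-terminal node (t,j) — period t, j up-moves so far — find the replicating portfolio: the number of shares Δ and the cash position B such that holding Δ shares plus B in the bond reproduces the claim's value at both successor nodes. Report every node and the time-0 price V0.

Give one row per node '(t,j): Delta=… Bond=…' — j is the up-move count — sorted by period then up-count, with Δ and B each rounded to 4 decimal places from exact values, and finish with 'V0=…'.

Since d<R<u, set p* = (R−d)/(u−d) = 0.9348; price each node as the discounted p*-expectation of its children.
Payoff layer (t=1): V(1,0)=0.0000, V(1,1)=5.0000
  t=0,j=0: stock 181.0000 → up 213.5800 (V=5.0000), down 130.3200 (V=0.0000). Price 4.0643; hedge Δ=0.0601, bond B=-6.8053.
The time-0 hedge costs 4.0643, which is the no-arbitrage price.

(0,0): Delta=0.0601 Bond=-6.8053
V0=4.0643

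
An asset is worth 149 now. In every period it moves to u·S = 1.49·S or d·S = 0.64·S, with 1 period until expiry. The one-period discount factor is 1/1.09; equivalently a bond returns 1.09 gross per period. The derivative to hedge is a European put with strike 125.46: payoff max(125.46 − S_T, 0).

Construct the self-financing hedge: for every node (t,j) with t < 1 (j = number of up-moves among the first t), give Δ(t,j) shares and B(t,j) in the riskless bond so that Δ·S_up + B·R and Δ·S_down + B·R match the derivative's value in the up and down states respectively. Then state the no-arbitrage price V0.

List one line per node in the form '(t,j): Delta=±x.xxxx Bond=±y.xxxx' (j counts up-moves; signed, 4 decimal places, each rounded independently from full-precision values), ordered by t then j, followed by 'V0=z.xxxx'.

(0,0): Delta=-0.2377 Bond=48.4069
V0=12.9951

Since d<R<u, set p* = (R−d)/(u−d) = 0.5294; price each node as the discounted p*-expectation of its children.
Payoff layer (t=1): V(1,0)=30.1000, V(1,1)=0.0000
Node (0,0) S=149.0000: V=(p*·0.0000+(1−p*)·30.1000)/1.09=12.9951; Δ=(0.0000−30.1000)/(222.0100−95.3600)=-0.2377; B=V−Δ·S=48.4069
Root portfolio cost Δ·149+B reproduces V0=12.9951.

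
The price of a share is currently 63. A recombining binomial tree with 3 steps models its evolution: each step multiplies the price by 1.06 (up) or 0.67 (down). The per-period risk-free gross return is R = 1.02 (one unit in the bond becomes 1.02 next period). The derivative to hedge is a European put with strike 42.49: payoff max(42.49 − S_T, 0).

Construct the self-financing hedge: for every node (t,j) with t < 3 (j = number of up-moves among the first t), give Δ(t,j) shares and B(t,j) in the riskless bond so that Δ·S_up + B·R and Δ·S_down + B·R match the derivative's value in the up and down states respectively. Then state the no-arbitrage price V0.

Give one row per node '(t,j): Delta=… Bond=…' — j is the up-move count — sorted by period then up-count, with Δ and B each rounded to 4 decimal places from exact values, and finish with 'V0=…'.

Risk-neutral probability p* = (R−d)/(u−d) = (1.02−0.67)/(1.06−0.67) = 0.8974.
Terminal payoffs: V(3,0)=23.5419, V(3,1)=12.5125, V(3,2)=0.0000, V(3,3)=0.0000
  t=2,j=0: stock 28.2807 → up 29.9775 (V=12.5125), down 18.9481 (V=23.5419). Price 13.3762; hedge Δ=-1.0000, bond B=41.6569.
  t=2,j=1: stock 44.7426 → up 47.4272 (V=0.0000), down 29.9775 (V=12.5125). Price 1.2582; hedge Δ=-0.7171, bond B=33.3414.
  t=2,j=2: stock 70.7868 → up 75.0340 (V=0.0000), down 47.4272 (V=0.0000). Price 0.0000; hedge Δ=0.0000, bond B=0.0000.
  t=1,j=0: stock 42.2100 → up 44.7426 (V=1.2582), down 28.2807 (V=13.3762). Price 2.4520; hedge Δ=-0.7361, bond B=33.5238.
  t=1,j=1: stock 66.7800 → up 70.7868 (V=0.0000), down 44.7426 (V=1.2582). Price 0.1265; hedge Δ=-0.0483, bond B=3.3526.
  t=0,j=0: stock 63.0000 → up 66.7800 (V=0.1265), down 42.2100 (V=2.4520). Price 0.3579; hedge Δ=-0.0946, bond B=6.3206.
Root portfolio cost Δ·63+B reproduces V0=0.3579.

(0,0): Delta=-0.0946 Bond=6.3206
(1,0): Delta=-0.7361 Bond=33.5238
(1,1): Delta=-0.0483 Bond=3.3526
(2,0): Delta=-1.0000 Bond=41.6569
(2,1): Delta=-0.7171 Bond=33.3414
(2,2): Delta=0.0000 Bond=0.0000
V0=0.3579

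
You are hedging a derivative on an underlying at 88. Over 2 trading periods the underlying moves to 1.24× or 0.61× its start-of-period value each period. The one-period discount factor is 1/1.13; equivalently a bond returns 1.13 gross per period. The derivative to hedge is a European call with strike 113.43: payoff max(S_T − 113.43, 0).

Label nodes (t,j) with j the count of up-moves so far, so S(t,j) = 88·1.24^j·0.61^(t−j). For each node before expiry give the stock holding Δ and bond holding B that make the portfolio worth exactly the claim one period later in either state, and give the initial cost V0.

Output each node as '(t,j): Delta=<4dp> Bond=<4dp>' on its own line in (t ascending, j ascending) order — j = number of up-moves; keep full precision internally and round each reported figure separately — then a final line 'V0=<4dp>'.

(0,0): Delta=0.2883 Bond=-13.6936
(1,0): Delta=0.0000 Bond=0.0000
(1,1): Delta=0.3183 Bond=-18.7471
V0=11.6733

Under the risk-neutral measure, an up-move has probability p* = (R−d)/(u−d) = 0.8254 and values discount at R = 1.13.
At expiry t=2: V(2,0)=0.0000, V(2,1)=0.0000, V(2,2)=21.8788
  t=1,j=0: stock 53.6800 → up 66.5632 (V=0.0000), down 32.7448 (V=0.0000). Price 0.0000; hedge Δ=0.0000, bond B=0.0000.
  t=1,j=1: stock 109.1200 → up 135.3088 (V=21.8788), down 66.5632 (V=0.0000). Price 15.9811; hedge Δ=0.3183, bond B=-18.7471.
  t=0,j=0: stock 88.0000 → up 109.1200 (V=15.9811), down 53.6800 (V=0.0000). Price 11.6733; hedge Δ=0.2883, bond B=-13.6936.
Root portfolio cost Δ·88+B reproduces V0=11.6733.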